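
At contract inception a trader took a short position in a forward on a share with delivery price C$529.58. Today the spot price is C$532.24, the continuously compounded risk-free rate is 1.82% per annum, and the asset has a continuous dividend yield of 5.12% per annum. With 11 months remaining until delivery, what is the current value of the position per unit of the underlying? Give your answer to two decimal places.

Current fair forward for the remaining 11 months: F = S·e^((r − q)·T), (r − q) = 0.0182 − 0.0512 = -0.0330
F = 532.24 · e^(-0.0330 × 11/12) = 532.24 × 0.970203 = 516.3808
Value of long forward = (F − K)·e^(−rT) = (516.3808 − 529.58) · e^(−0.0182·11/12)
= -13.1992 × 0.983455 = -12.98
Short position value = −(long value) = C$12.98

C$12.98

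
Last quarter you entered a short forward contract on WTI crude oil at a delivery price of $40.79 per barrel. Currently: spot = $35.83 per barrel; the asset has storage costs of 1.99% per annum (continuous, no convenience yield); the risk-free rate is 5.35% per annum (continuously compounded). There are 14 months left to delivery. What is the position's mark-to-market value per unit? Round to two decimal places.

Current fair forward for the remaining 14 months: F = S·e^((r + u)·T), (r + u) = 0.0535 + 0.0199 = 0.0734
F = 35.83 · e^(0.0734 × 14/12) = 35.83 × 1.089407 = 39.0335
Value of long forward = (F − K)·e^(−rT) = (39.0335 − 40.79) · e^(−0.0535·14/12)
= -1.7565 × 0.939491 = -1.65
Short position value = −(long value) = $1.65

$1.65 per barrel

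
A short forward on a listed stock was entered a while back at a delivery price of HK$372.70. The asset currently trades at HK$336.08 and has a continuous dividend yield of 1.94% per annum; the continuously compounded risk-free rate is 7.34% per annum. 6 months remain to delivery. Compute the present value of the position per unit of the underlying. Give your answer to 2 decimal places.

HK$26.43

Current fair forward for the remaining 6 months: F = S·e^((r − q)·T), (r − q) = 0.0734 − 0.0194 = 0.0540
F = 336.08 · e^(0.0540 × 6/12) = 336.08 × 1.027368 = 345.2778
Value of long forward = (F − K)·e^(−rT) = (345.2778 − 372.70) · e^(−0.0734·6/12)
= -27.4222 × 0.963965 = -26.43
Short position value = −(long value) = HK$26.43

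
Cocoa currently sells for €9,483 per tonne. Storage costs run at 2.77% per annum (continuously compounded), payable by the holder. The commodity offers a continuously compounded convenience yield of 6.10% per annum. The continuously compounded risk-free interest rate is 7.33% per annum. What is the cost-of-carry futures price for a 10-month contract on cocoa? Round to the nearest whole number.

Net carry = r + u − y = 0.0733 + 0.0277 − 0.0610 = 0.0400
F = S·e^((r+u−y)T) = 9483 · e^(0.0400 × 10/12) = 9483 · e^0.033333
= 9483 × 1.033895 = €9,804 per tonne

€9,804 per tonne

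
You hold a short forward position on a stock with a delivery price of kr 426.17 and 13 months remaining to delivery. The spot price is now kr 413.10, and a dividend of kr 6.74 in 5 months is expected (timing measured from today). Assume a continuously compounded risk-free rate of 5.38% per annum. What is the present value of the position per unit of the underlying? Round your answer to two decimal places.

-kr 4.47

PV(remaining dividends) I = 6.74·e^(−0.0538·5/12) = 6.5906
Current forward F = (S − I)·e^(rT) = (413.10 − 6.5906)·e^(0.0538·13/12) = 406.5094 × 1.060015 = 430.9061
Value (long) = (F − K)·e^(−rT) = (430.9061 − 426.17) × 0.943383 = 4.4680
Short position value = −(long value) = -kr 4.47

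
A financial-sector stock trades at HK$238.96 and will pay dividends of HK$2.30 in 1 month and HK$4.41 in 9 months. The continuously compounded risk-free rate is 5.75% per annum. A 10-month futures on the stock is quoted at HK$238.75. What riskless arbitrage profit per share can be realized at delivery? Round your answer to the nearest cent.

PV(dividends) I = 2.30·e^(−0.0575·1/12) + 4.41·e^(−0.0575·9/12) = 6.5129
Fair futures F* = (S − I)·e^(rT) = (238.96 − 6.5129)·e^0.047917 = 232.4471 × 1.049084 = 243.8565
Market HK$238.75 < fair 243.8565: forward underpriced → reverse cash-and-carry (short the stock, invest proceeds at r, pay the dividends, go long the forward).
Profit at T = |F_mkt − F*| = |238.75 − 243.8565| = HK$5.11 per share

HK$5.11 per share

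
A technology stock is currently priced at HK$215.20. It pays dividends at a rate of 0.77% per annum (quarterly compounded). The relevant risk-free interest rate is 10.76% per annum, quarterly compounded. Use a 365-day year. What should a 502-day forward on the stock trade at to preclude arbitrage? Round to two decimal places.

HK$246.42

F = S · (1+r/4)^(4T) / (1+q/4)^(4T)
= 215.20 × 1.157233 / 1.010636 = 215.20 × 1.145054
F = HK$246.42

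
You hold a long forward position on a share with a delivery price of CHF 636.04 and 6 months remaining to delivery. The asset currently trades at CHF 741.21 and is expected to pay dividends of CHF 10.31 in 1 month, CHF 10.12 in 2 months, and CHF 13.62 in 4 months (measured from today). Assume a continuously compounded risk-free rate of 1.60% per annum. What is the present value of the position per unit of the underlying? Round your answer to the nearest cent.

CHF 76.30

PV(remaining dividends) I = 10.31·e^(−0.0160·1/12) + 10.12·e^(−0.0160·2/12) + 13.62·e^(−0.0160·4/12) = 33.9369
Current forward F = (S − I)·e^(rT) = (741.21 − 33.9369)·e^(0.0160·6/12) = 707.2731 × 1.008032 = 712.9539
Value (long) = (F − K)·e^(−rT) = (712.9539 − 636.04) × 0.992032 = 76.3011
Value = CHF 76.30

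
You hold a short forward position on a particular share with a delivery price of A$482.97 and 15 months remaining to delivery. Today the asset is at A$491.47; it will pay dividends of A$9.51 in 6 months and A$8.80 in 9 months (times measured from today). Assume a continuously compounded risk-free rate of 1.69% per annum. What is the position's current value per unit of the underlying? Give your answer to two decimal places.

-A$0.48

PV(remaining dividends) I = 9.51·e^(−0.0169·6/12) + 8.80·e^(−0.0169·9/12) = 18.1191
Current forward F = (S − I)·e^(rT) = (491.47 − 18.1191)·e^(0.0169·15/12) = 473.3509 × 1.021350 = 483.4569
Value (long) = (F − K)·e^(−rT) = (483.4569 − 482.97) × 0.979097 = 0.4767
Short position value = −(long value) = -A$0.48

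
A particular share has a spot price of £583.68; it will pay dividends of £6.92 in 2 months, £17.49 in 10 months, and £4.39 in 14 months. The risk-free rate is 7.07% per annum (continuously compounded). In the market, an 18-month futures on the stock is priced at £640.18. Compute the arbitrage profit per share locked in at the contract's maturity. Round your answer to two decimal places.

PV(dividends) I = 6.92·e^(−0.0707·2/12) + 17.49·e^(−0.0707·10/12) + 4.39·e^(−0.0707·14/12) = 27.3707
Fair futures F* = (S − I)·e^(rT) = (583.68 − 27.3707)·e^0.106050 = 556.3093 × 1.111877 = 618.5475
Market £640.18 > fair 618.5475: forward overpriced → cash-and-carry (borrow at r, buy the stock and collect the dividends, short the forward).
Profit at T = |F_mkt − F*| = |640.18 − 618.5475| = £21.63 per share

£21.63 per share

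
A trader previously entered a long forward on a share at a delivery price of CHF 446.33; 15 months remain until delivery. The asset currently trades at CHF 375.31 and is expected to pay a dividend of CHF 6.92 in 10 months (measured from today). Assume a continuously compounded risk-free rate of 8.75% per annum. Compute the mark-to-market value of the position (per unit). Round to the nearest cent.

-CHF 31.21

PV(remaining dividends) I = 6.92·e^(−0.0875·10/12) = 6.4334
Current forward F = (S − I)·e^(rT) = (375.31 − 6.4334)·e^(0.0875·15/12) = 368.8766 × 1.115581 = 411.5117
Value (long) = (F − K)·e^(−rT) = (411.5117 − 446.33) × 0.896394 = -31.2109
Value = -CHF 31.21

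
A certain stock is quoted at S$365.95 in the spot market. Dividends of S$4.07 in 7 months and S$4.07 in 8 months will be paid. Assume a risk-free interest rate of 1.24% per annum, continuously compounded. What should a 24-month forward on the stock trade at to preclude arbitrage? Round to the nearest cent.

PV(dividends) I = 4.07·e^(−0.0124·7/12) + 4.07·e^(−0.0124·8/12)
I = 4.0407 + 4.0365 = 8.0772
F = (S − I)·e^(rT) = (365.95 − 8.0772) · e^(0.0124·24/12)
= 357.8728 · e^0.024800 = 357.8728 × 1.025110 = S$366.86

S$366.86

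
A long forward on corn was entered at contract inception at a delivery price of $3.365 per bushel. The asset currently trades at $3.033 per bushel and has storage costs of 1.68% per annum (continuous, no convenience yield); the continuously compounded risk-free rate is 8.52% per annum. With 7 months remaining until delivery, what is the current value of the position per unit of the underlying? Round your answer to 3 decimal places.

-$0.139 per bushel

Current fair forward for the remaining 7 months: F = S·e^((r + u)·T), (r + u) = 0.0852 + 0.0168 = 0.1020
F = 3.033 · e^(0.1020 × 7/12) = 3.033 × 1.061306 = 3.2189
Value of long forward = (F − K)·e^(−rT) = (3.2189 − 3.365) · e^(−0.0852·7/12)
= -0.1461 × 0.951515 = -0.139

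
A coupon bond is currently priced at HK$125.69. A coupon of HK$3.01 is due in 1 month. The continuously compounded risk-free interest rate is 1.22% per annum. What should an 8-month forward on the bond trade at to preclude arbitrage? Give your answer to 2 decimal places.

HK$123.68

PV(coupons) I = 3.01·e^(−0.0122·1/12)
I = 3.0069
F = (S − I)·e^(rT) = (125.69 − 3.0069) · e^(0.0122·8/12)
= 122.6831 · e^0.008133 = 122.6831 × 1.008166 = HK$123.68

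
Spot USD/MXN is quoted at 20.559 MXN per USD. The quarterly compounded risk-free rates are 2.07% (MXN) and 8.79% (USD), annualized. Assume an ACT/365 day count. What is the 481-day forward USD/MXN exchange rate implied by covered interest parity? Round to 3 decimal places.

By covered interest parity, F = S · (1+r_MXN/4)^(4T) / (1+r_USD/4)^(4T)
= 20.559 × 1.027582 / 1.121403 = 20.559 × 0.916336
F = 18.839 MXN per USD

18.839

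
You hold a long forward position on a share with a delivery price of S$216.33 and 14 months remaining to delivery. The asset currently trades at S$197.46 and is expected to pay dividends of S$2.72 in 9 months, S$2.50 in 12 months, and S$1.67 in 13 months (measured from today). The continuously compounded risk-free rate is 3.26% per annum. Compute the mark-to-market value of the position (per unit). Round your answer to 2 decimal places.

PV(remaining dividends) I = 2.72·e^(−0.0326·9/12) + 2.50·e^(−0.0326·12/12) + 1.67·e^(−0.0326·13/12) = 6.6862
Current forward F = (S − I)·e^(rT) = (197.46 − 6.6862)·e^(0.0326·14/12) = 190.7738 × 1.038766 = 198.1693
Value (long) = (F − K)·e^(−rT) = (198.1693 − 216.33) × 0.962681 = -17.4830
Value = -S$17.48

-S$17.48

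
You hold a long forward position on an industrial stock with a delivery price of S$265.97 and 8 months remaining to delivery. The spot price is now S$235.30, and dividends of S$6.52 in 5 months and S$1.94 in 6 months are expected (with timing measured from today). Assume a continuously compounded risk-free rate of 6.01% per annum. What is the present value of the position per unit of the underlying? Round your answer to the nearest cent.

PV(remaining dividends) I = 6.52·e^(−0.0601·5/12) + 1.94·e^(−0.0601·6/12) = 8.2413
Current forward F = (S − I)·e^(rT) = (235.30 − 8.2413)·e^(0.0601·8/12) = 227.0587 × 1.040880 = 236.3409
Value (long) = (F − K)·e^(−rT) = (236.3409 − 265.97) × 0.960725 = -28.4654
Value = -S$28.47

-S$28.47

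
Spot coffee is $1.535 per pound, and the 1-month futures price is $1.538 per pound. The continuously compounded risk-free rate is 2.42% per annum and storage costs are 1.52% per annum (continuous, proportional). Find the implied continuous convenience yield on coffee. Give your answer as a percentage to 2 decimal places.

F = S·e^((r+u−y)T) ⇒ (r+u−y) = ln(F/S)/T
ln(1.538/1.535) = 0.001952; /T ⇒ 0.023424
y = r + u − ln(F/S)/T = 0.0242 + 0.0152 − 0.023424 = 0.015976
y = 1.60%

1.60%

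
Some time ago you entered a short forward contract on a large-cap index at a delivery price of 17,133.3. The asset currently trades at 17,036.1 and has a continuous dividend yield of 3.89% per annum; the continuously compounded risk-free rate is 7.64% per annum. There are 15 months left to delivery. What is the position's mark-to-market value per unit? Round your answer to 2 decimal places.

Current fair forward for the remaining 15 months: F = S·e^((r − q)·T), (r − q) = 0.0764 − 0.0389 = 0.0375
F = 17036.1 · e^(0.0375 × 15/12) = 17036.1 × 1.04799100 = 17853.6795
Value of long forward = (F − K)·e^(−rT) = (17853.6795 − 17133.3) · e^(−0.0764·15/12)
= 720.3795 × 0.90891836 = 654.77
Short position value = −(long value) = -654.77

-654.77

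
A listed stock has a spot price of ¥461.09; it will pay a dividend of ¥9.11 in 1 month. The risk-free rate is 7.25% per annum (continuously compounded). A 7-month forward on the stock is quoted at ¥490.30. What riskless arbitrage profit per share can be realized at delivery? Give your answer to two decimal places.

PV(dividends) I = 9.11·e^(−0.0725·1/12) = 9.0551
Fair forward F* = (S − I)·e^(rT) = (461.09 − 9.0551)·e^0.042292 = 452.0349 × 1.043199 = 471.5624
Market ¥490.30 > fair 471.5624: forward overpriced → cash-and-carry (borrow at r, buy the stock and collect the dividends, short the forward).
Profit at T = |F_mkt − F*| = |490.30 − 471.5624| = ¥18.74 per share

¥18.74 per share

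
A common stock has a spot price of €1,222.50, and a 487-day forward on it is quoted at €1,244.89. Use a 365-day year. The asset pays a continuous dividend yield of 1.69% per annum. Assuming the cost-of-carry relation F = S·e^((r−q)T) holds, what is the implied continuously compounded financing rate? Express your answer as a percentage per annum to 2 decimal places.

3.05%

From F = S·e^((r−q)T): (r − q) = ln(F/S)/T
ln(1244.89/1222.50) = ln(1.018315) = 0.018149
(r − q) = 0.018149 / (487/365) = 0.013602
r = ln(F/S)/T + q = 0.013602 + 0.0169 = 0.030502
r = 3.05%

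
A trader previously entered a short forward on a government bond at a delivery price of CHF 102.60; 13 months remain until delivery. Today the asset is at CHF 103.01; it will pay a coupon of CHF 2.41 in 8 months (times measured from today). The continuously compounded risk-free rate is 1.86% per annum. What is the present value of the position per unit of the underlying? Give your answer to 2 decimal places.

PV(remaining coupons) I = 2.41·e^(−0.0186·8/12) = 2.3803
Current forward F = (S − I)·e^(rT) = (103.01 − 2.3803)·e^(0.0186·13/12) = 100.6297 × 1.020354 = 102.6779
Value (long) = (F − K)·e^(−rT) = (102.6779 − 102.60) × 0.980052 = 0.0763
Short position value = −(long value) = -CHF 0.08

-CHF 0.08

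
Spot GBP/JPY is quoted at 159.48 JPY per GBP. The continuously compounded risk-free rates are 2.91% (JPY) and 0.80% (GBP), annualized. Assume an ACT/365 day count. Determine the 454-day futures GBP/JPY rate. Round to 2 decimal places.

163.72

F = S·e^((r_JPY − r_GBP)T) = 159.48 · e^((0.0291 − 0.0080) × 454/365)
= 159.48 · e^0.026245 = 159.48 × 1.026592
F = 163.72 JPY per GBP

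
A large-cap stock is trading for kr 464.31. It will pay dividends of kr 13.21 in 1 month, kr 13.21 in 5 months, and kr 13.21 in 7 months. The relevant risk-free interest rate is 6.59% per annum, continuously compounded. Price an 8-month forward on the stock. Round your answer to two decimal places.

kr 444.72

PV(dividends) I = 13.21·e^(−0.0659·1/12) + 13.21·e^(−0.0659·5/12) + 13.21·e^(−0.0659·7/12)
I = 13.1377 + 12.8522 + 12.7118 = 38.7017
F = (S − I)·e^(rT) = (464.31 − 38.7017) · e^(0.0659·8/12)
= 425.6083 · e^0.043933 = 425.6083 × 1.044912 = kr 444.72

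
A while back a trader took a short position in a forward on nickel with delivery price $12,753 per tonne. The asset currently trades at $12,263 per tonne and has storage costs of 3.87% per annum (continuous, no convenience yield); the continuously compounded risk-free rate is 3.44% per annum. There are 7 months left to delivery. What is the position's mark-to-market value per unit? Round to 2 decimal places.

-$43.35 per tonne

Current fair forward for the remaining 7 months: F = S·e^((r + u)·T), (r + u) = 0.0344 + 0.0387 = 0.0731
F = 12263 · e^(0.0731 × 7/12) = 12263 × 1.04356388 = 12797.2239
Value of long forward = (F − K)·e^(−rT) = (12797.2239 − 12753) · e^(−0.0344·7/12)
= 44.2239 × 0.98013333 = 43.35
Short position value = −(long value) = -$43.35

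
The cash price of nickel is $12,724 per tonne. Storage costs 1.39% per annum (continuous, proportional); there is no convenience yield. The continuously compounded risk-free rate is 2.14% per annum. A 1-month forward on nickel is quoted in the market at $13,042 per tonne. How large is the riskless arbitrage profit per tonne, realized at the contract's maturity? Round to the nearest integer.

$281 per tonne

Fair forward: F* = S·e^(carry·T), with carry = (r + u) = 0.0214 + 0.0139 = 0.0353
F* = 12724 · e^(0.0353 × 1/12) = 12724 · e^0.002942 = 12724 × 1.002946 = $12761.4849
Market $13042 > fair $12761.4849: forward overpriced → cash-and-carry (buy spot, short the forward).
At maturity, profit = |F_mkt − F*| = |13042 − 12761.4849| = $281 per tonne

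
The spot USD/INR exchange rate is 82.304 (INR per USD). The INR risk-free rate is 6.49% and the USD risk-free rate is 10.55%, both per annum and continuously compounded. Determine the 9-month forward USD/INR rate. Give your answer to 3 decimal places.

79.836

F = S·e^((r_INR − r_USD)T) = 82.304 · e^((0.0649 − 0.1055) × 9/12)
= 82.304 · e^-0.030450 = 82.304 × 0.970009
F = 79.836 INR per USD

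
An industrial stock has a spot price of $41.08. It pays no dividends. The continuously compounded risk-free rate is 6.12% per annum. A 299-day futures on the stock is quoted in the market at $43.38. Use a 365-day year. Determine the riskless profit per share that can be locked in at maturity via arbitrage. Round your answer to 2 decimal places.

$0.19 per share

Fair futures: F* = S·e^(carry·T), with carry = r = 0.0612
F* = 41.08 · e^(0.0612 × 299/365) = 41.08 · e^0.050134 = 41.08 × 1.051412 = $43.1920
Market $43.38 > fair $43.1920: forward overpriced → cash-and-carry (buy spot, short the forward).
At maturity, profit = |F_mkt − F*| = |43.38 − 43.1920| = $0.19 per share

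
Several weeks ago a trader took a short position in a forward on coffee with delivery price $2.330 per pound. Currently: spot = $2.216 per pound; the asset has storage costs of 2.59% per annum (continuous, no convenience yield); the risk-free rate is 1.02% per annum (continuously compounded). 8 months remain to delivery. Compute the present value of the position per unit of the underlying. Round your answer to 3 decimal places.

Current fair forward for the remaining 8 months: F = S·e^((r + u)·T), (r + u) = 0.0102 + 0.0259 = 0.0361
F = 2.216 · e^(0.0361 × 8/12) = 2.216 × 1.024359 = 2.2700
Value of long forward = (F − K)·e^(−rT) = (2.2700 − 2.330) · e^(−0.0102·8/12)
= -0.0600 × 0.993223 = -0.060
Short position value = −(long value) = $0.060

$0.060 per pound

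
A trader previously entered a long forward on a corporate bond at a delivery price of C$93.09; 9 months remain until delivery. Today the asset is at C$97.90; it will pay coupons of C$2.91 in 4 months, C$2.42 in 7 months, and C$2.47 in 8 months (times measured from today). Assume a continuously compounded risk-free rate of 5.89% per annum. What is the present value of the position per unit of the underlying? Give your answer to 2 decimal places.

C$1.27

PV(remaining coupons) I = 2.91·e^(−0.0589·4/12) + 2.42·e^(−0.0589·7/12) + 2.47·e^(−0.0589·8/12) = 7.5666
Current forward F = (S − I)·e^(rT) = (97.90 − 7.5666)·e^(0.0589·9/12) = 90.3334 × 1.045165 = 94.4133
Value (long) = (F − K)·e^(−rT) = (94.4133 − 93.09) × 0.956787 = 1.2661
Value = C$1.27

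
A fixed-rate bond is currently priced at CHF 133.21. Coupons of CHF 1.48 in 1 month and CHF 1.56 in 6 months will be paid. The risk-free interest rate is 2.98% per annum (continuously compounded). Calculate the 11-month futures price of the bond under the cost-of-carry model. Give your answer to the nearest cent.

PV(coupons) I = 1.48·e^(−0.0298·1/12) + 1.56·e^(−0.0298·6/12)
I = 1.4763 + 1.5369 = 3.0132
F = (S − I)·e^(rT) = (133.21 − 3.0132) · e^(0.0298·11/12)
= 130.1968 · e^0.027317 = 130.1968 × 1.027694 = CHF 133.80

CHF 133.80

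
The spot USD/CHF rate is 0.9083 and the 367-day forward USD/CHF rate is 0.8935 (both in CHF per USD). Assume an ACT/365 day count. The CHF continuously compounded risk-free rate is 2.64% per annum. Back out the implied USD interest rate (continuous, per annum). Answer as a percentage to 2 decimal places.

F = S·e^((r_CHF − r_USD)T) ⇒ r_USD = r_CHF − ln(F/S)/T
ln(0.8935/0.9083) = -0.016428; /(367/365) = -0.016338
r_USD = 0.0264 + 0.016338 = 0.042738
r_USD = 4.27%

4.27%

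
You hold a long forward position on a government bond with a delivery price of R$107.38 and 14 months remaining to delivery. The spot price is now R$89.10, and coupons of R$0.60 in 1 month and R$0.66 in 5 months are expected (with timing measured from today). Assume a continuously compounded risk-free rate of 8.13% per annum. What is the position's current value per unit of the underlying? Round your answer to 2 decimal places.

PV(remaining coupons) I = 0.60·e^(−0.0813·1/12) + 0.66·e^(−0.0813·5/12) = 1.2340
Current forward F = (S − I)·e^(rT) = (89.10 − 1.2340)·e^(0.0813·14/12) = 87.8660 × 1.099494 = 96.6081
Value (long) = (F − K)·e^(−rT) = (96.6081 − 107.38) × 0.909509 = -9.7971
Value = -R$9.80

-R$9.80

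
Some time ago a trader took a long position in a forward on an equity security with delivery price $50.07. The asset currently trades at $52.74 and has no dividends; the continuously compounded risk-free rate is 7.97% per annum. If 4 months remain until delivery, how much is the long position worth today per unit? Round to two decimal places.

Current fair forward for the remaining 4 months: F = S·e^(r·T), r = 0.0797
F = 52.74 · e^(0.0797 × 4/12) = 52.74 × 1.026923 = 54.1599
Value of long forward = (F − K)·e^(−rT) = (54.1599 − 50.07) · e^(−0.0797·4/12)
= 4.0899 × 0.973783 = 3.98

$3.98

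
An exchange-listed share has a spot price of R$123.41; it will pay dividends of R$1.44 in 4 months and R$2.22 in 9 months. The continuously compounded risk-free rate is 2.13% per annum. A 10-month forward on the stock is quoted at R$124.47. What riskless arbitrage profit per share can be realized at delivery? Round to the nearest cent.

R$2.53 per share

PV(dividends) I = 1.44·e^(−0.0213·4/12) + 2.22·e^(−0.0213·9/12) = 3.6146
Fair forward F* = (S − I)·e^(rT) = (123.41 − 3.6146)·e^0.017750 = 119.7954 × 1.017908 = 121.9407
Market R$124.47 > fair 121.9407: forward overpriced → cash-and-carry (borrow at r, buy the stock and collect the dividends, short the forward).
Profit at T = |F_mkt − F*| = |124.47 − 121.9407| = R$2.53 per share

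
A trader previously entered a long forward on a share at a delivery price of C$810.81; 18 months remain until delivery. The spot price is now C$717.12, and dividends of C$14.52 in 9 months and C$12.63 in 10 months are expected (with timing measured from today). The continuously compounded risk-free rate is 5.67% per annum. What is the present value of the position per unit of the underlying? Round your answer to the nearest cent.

-C$53.54

PV(remaining dividends) I = 14.52·e^(−0.0567·9/12) + 12.63·e^(−0.0567·10/12) = 25.9626
Current forward F = (S − I)·e^(rT) = (717.12 − 25.9626)·e^(0.0567·18/12) = 691.1574 × 1.088772 = 752.5128
Value (long) = (F − K)·e^(−rT) = (752.5128 − 810.81) × 0.918466 = -53.5440
Value = -C$53.54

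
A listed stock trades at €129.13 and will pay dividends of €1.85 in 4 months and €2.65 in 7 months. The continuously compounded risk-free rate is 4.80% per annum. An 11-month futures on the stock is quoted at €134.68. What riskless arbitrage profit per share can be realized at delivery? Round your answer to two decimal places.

PV(dividends) I = 1.85·e^(−0.0480·4/12) + 2.65·e^(−0.0480·7/12) = 4.3975
Fair futures F* = (S − I)·e^(rT) = (129.13 − 4.3975)·e^0.044000 = 124.7325 × 1.044982 = 130.3432
Market €134.68 > fair 130.3432: forward overpriced → cash-and-carry (borrow at r, buy the stock and collect the dividends, short the forward).
Profit at T = |F_mkt − F*| = |134.68 − 130.3432| = €4.34 per share

€4.34 per share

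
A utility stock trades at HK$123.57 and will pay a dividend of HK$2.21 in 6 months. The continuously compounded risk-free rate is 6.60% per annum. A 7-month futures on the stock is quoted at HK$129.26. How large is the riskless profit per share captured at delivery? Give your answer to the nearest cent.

PV(dividends) I = 2.21·e^(−0.0660·6/12) = 2.1383
Fair futures F* = (S − I)·e^(rT) = (123.57 − 2.1383)·e^0.038500 = 121.4317 × 1.039251 = 126.1980
Market HK$129.26 > fair 126.1980: forward overpriced → cash-and-carry (borrow at r, buy the stock and collect the dividends, short the forward).
Profit at T = |F_mkt − F*| = |129.26 − 126.1980| = HK$3.06 per share

HK$3.06 per share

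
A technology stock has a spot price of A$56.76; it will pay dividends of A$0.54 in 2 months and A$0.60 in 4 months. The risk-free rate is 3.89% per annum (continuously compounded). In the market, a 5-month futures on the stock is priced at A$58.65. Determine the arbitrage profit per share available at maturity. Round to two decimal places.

PV(dividends) I = 0.54·e^(−0.0389·2/12) + 0.60·e^(−0.0389·4/12) = 1.1288
Fair futures F* = (S − I)·e^(rT) = (56.76 − 1.1288)·e^0.016208 = 55.6312 × 1.016340 = 56.5402
Market A$58.65 > fair 56.5402: forward overpriced → cash-and-carry (borrow at r, buy the stock and collect the dividends, short the forward).
Profit at T = |F_mkt − F*| = |58.65 − 56.5402| = A$2.11 per share

A$2.11 per share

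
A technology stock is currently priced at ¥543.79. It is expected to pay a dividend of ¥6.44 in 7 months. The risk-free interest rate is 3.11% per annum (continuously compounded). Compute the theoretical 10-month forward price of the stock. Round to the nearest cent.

¥551.58

PV(dividends) I = 6.44·e^(−0.0311·7/12)
I = 6.3242
F = (S − I)·e^(rT) = (543.79 − 6.3242) · e^(0.0311·10/12)
= 537.4658 · e^0.025917 = 537.4658 × 1.026256 = ¥551.58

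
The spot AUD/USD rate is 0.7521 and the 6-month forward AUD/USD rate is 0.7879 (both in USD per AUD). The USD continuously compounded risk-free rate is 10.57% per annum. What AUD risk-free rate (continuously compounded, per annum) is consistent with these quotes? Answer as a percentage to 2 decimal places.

F = S·e^((r_USD − r_AUD)T) ⇒ r_AUD = r_USD − ln(F/S)/T
ln(0.7879/0.7521) = 0.046502; /(6/12) = 0.093004
r_AUD = 0.1057 − 0.093004 = 0.012696
r_AUD = 1.27%

1.27%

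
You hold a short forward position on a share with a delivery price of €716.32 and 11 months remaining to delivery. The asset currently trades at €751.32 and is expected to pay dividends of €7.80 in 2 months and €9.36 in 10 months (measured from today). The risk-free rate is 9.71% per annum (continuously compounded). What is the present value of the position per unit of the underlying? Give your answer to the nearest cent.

-€79.70

PV(remaining dividends) I = 7.80·e^(−0.0971·2/12) + 9.36·e^(−0.0971·10/12) = 16.3072
Current forward F = (S − I)·e^(rT) = (751.32 − 16.3072)·e^(0.0971·11/12) = 735.0128 × 1.093090 = 803.4351
Value (long) = (F − K)·e^(−rT) = (803.4351 − 716.32) × 0.914838 = 79.6962
Short position value = −(long value) = -€79.70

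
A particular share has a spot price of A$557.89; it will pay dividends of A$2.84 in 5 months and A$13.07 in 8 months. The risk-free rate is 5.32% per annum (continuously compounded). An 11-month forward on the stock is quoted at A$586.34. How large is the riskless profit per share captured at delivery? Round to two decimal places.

A$16.73 per share

PV(dividends) I = 2.84·e^(−0.0532·5/12) + 13.07·e^(−0.0532·8/12) = 15.3923
Fair forward F* = (S − I)·e^(rT) = (557.89 − 15.3923)·e^0.048767 = 542.4977 × 1.049976 = 569.6096
Market A$586.34 > fair 569.6096: forward overpriced → cash-and-carry (borrow at r, buy the stock and collect the dividends, short the forward).
Profit at T = |F_mkt − F*| = |586.34 − 569.6096| = A$16.73 per share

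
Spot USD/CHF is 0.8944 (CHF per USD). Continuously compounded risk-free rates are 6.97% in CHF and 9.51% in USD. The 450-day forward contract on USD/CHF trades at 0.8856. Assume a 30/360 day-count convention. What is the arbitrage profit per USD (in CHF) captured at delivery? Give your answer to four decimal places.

Fair forward: F* = S·e^(carry·T), with carry = (r_CHF − r_USD) = 0.0697 − 0.0951 = -0.0254
F* = 0.8944 · e^(-0.0254 × 450/360) = 0.8944 · e^-0.031750 = 0.8944 × 0.968749 = 0.8664
Market 0.8856 > fair 0.8664: forward overpriced → cash-and-carry (buy spot, short the forward).
At maturity, profit = |F_mkt − F*| = |0.8856 − 0.8664| = 0.0192 per USD (in CHF)

0.0192 per USD (in CHF)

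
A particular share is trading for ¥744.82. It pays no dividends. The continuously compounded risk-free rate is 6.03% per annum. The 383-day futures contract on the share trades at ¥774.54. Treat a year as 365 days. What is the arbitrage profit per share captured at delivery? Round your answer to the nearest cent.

¥18.93 per share

Fair futures: F* = S·e^(carry·T), with carry = r = 0.0603
F* = 744.82 · e^(0.0603 × 383/365) = 744.82 · e^0.063274 = 744.82 × 1.065319 = ¥793.4709
Market ¥774.54 < fair ¥793.4709: forward underpriced → reverse cash-and-carry (short spot, go long the forward).
At maturity, profit = |F_mkt − F*| = |774.54 − 793.4709| = ¥18.93 per share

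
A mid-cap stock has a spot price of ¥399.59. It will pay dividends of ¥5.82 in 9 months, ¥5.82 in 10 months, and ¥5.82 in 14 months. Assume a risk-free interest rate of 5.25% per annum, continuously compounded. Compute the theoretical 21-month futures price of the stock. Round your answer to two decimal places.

PV(dividends) I = 5.82·e^(−0.0525·9/12) + 5.82·e^(−0.0525·10/12) + 5.82·e^(−0.0525·14/12)
I = 5.5953 + 5.5709 + 5.4742 = 16.6404
F = (S − I)·e^(rT) = (399.59 − 16.6404) · e^(0.0525·21/12)
= 382.9496 · e^0.091875 = 382.9496 × 1.096228 = ¥419.80

¥419.80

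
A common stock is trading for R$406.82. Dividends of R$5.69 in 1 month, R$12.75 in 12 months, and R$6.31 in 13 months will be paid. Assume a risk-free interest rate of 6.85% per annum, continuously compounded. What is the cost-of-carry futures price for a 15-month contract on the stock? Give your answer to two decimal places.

R$417.67

PV(dividends) I = 5.69·e^(−0.0685·1/12) + 12.75·e^(−0.0685·12/12) + 6.31·e^(−0.0685·13/12)
I = 5.6576 + 11.9059 + 5.8587 = 23.4222
F = (S − I)·e^(rT) = (406.82 − 23.4222) · e^(0.0685·15/12)
= 383.3978 · e^0.085625 = 383.3978 × 1.089398 = R$417.67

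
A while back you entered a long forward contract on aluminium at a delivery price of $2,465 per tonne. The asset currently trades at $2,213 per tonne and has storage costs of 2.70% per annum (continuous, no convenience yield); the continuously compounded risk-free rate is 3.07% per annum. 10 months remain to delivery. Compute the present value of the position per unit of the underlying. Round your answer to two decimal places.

-$139.38 per tonne

Current fair forward for the remaining 10 months: F = S·e^((r + u)·T), (r + u) = 0.0307 + 0.0270 = 0.0577
F = 2213 · e^(0.0577 × 10/12) = 2213 × 1.04925809 = 2322.0082
Value of long forward = (F − K)·e^(−rT) = (2322.0082 − 2465) · e^(−0.0307·10/12)
= -142.9918 × 0.97474115 = -139.38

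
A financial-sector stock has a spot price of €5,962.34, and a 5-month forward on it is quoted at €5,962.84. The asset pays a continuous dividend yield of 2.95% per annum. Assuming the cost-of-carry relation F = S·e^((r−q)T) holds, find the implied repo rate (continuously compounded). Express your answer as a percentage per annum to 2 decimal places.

From F = S·e^((r−q)T): (r − q) = ln(F/S)/T
ln(5962.84/5962.34) = ln(1.000084) = 0.000084
(r − q) = 0.000084 / (5/12) = 0.000202
r = ln(F/S)/T + q = 0.000202 + 0.0295 = 0.029702
r = 2.97%

2.97%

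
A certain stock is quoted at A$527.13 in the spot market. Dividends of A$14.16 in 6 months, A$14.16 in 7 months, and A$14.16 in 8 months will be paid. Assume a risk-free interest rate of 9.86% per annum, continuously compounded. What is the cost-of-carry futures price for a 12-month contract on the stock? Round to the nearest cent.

A$537.49

PV(dividends) I = 14.16·e^(−0.0986·6/12) + 14.16·e^(−0.0986·7/12) + 14.16·e^(−0.0986·8/12)
I = 13.4788 + 13.3685 + 13.2591 = 40.1064
F = (S − I)·e^(rT) = (527.13 − 40.1064) · e^(0.0986·12/12)
= 487.0236 · e^0.098600 = 487.0236 × 1.103625 = A$537.49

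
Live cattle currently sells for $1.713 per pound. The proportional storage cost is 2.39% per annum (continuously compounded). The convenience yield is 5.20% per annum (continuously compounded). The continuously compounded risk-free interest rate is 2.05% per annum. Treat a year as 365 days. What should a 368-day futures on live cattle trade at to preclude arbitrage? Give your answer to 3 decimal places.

$1.700 per pound

Net carry = r + u − y = 0.0205 + 0.0239 − 0.0520 = -0.0076
F = S·e^((r+u−y)T) = 1.713 · e^(-0.0076 × 368/365) = 1.713 · e^-0.007662
= 1.713 × 0.992367 = $1.700 per pound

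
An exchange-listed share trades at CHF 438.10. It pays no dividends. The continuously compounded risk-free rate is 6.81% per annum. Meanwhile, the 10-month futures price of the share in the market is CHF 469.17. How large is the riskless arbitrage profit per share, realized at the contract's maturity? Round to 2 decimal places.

Fair futures: F* = S·e^(carry·T), with carry = r = 0.0681
F* = 438.10 · e^(0.0681 × 10/12) = 438.10 · e^0.056750 = 438.10 × 1.058391 = CHF 463.6811
Market CHF 469.17 > fair CHF 463.6811: forward overpriced → cash-and-carry (buy spot, short the forward).
At maturity, profit = |F_mkt − F*| = |469.17 − 463.6811| = CHF 5.49 per share

CHF 5.49 per share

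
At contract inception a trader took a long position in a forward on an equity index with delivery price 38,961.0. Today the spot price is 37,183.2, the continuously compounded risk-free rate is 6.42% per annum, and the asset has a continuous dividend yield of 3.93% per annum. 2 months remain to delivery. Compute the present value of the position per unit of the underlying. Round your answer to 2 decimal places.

Current fair forward for the remaining 2 months: F = S·e^((r − q)·T), (r − q) = 0.0642 − 0.0393 = 0.0249
F = 37183.2 · e^(0.0249 × 2/12) = 37183.2 × 1.00415862 = 37337.8308
Value of long forward = (F − K)·e^(−rT) = (37337.8308 − 38961.0) · e^(−0.0642·2/12)
= -1623.1692 × 0.98935704 = -1605.89

-1605.89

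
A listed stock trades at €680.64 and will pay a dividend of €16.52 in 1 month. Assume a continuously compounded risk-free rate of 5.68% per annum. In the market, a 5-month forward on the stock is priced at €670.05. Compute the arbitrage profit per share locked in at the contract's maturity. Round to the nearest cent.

PV(dividends) I = 16.52·e^(−0.0568·1/12) = 16.4420
Fair forward F* = (S − I)·e^(rT) = (680.64 − 16.4420)·e^0.023667 = 664.1980 × 1.023949 = 680.1049
Market €670.05 < fair 680.1049: forward underpriced → reverse cash-and-carry (short the stock, invest proceeds at r, pay the dividends, go long the forward).
Profit at T = |F_mkt − F*| = |670.05 − 680.1049| = €10.05 per share

€10.05 per share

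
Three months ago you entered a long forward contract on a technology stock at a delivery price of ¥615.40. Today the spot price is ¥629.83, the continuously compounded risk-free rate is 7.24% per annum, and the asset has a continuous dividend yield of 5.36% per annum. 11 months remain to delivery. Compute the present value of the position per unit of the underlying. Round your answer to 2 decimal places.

Current fair forward for the remaining 11 months: F = S·e^((r − q)·T), (r − q) = 0.0724 − 0.0536 = 0.0188
F = 629.83 · e^(0.0188 × 11/12) = 629.83 × 1.017383 = 640.7783
Value of long forward = (F − K)·e^(−rT) = (640.7783 − 615.40) · e^(−0.0724·11/12)
= 25.3783 × 0.935788 = 23.75

¥23.75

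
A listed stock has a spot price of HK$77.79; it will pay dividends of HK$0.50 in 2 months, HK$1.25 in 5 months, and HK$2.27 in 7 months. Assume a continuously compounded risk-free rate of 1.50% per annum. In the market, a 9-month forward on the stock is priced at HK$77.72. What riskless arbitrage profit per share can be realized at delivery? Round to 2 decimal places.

PV(dividends) I = 0.50·e^(−0.0150·2/12) + 1.25·e^(−0.0150·5/12) + 2.27·e^(−0.0150·7/12) = 3.9912
Fair forward F* = (S − I)·e^(rT) = (77.79 − 3.9912)·e^0.011250 = 73.7988 × 1.011314 = 74.6338
Market HK$77.72 > fair 74.6338: forward overpriced → cash-and-carry (borrow at r, buy the stock and collect the dividends, short the forward).
Profit at T = |F_mkt − F*| = |77.72 − 74.6338| = HK$3.09 per share

HK$3.09 per share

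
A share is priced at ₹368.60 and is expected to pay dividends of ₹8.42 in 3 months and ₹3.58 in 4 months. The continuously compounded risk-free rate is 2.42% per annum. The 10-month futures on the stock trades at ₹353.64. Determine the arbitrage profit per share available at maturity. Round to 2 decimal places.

₹10.31 per share

PV(dividends) I = 8.42·e^(−0.0242·3/12) + 3.58·e^(−0.0242·4/12) = 11.9205
Fair futures F* = (S − I)·e^(rT) = (368.60 − 11.9205)·e^0.020167 = 356.6795 × 1.020372 = 363.9458
Market ₹353.64 < fair 363.9458: forward underpriced → reverse cash-and-carry (short the stock, invest proceeds at r, pay the dividends, go long the forward).
Profit at T = |F_mkt − F*| = |353.64 − 363.9458| = ₹10.31 per share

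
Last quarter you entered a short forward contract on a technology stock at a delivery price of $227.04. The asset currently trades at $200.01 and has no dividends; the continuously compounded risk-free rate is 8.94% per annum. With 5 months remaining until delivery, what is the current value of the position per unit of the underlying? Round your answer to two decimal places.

$18.73

Current fair forward for the remaining 5 months: F = S·e^(r·T), r = 0.0894
F = 200.01 · e^(0.0894 × 5/12) = 200.01 × 1.037952 = 207.6008
Value of long forward = (F − K)·e^(−rT) = (207.6008 − 227.04) · e^(−0.0894·5/12)
= -19.4392 × 0.963435 = -18.73
Short position value = −(long value) = $18.73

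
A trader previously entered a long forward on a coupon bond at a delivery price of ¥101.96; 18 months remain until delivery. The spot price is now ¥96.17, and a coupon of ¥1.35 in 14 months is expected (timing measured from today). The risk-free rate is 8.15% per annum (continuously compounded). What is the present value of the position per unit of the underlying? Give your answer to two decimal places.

¥4.72

PV(remaining coupons) I = 1.35·e^(−0.0815·14/12) = 1.2276
Current forward F = (S − I)·e^(rT) = (96.17 − 1.2276)·e^(0.0815·18/12) = 94.9424 × 1.130037 = 107.2884
Value (long) = (F − K)·e^(−rT) = (107.2884 − 101.96) × 0.884927 = 4.7152
Value = ¥4.72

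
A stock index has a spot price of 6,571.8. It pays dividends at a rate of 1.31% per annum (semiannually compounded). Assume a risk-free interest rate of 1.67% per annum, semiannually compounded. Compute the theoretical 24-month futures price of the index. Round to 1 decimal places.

6,618.9

F = S · (1+r/2)^(2T) / (1+q/2)^(2T)
= 6571.8 × 1.033821 / 1.026459 = 6571.8 × 1.007172
F = 6,618.9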